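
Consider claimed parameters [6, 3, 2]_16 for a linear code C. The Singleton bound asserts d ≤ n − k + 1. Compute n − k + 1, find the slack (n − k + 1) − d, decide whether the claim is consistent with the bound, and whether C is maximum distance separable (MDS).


Singleton RHS = n − k + 1 = 4, slack = 2, bound satisfied, not MDS.

Singleton bound: d ≤ n − k + 1.
Here n = 6, k = 3, so n − k + 1 = 4.
Given d = 2, check d ≤ 4: YES.
Slack = (n − k + 1) − d = 2.
The code is NOT MDS (slack = 2 > 0).
Description: the claimed parameters are [6, 3, 2]_16; such a code would be non-MDS.


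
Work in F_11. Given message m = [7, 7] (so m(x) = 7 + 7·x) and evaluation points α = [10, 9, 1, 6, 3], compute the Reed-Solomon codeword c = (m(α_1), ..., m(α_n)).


c = [0, 4, 3, 5, 6]

Message polynomial: m(x) = 7 + 7·x (mod 11).
For each evaluation point α_i, compute m(α_i) mod 11:
  α_1 = 10: Horner steps 7 → 0, so m(10) = 0.
  α_2 = 9: Horner steps 7 → 4, so m(9) = 4.
  α_3 = 1: Horner steps 7 → 3, so m(1) = 3.
  α_4 = 6: Horner steps 7 → 5, so m(6) = 5.
  α_5 = 3: Horner steps 7 → 6, so m(3) = 6.
Codeword c = [0, 4, 3, 5, 6] ∈ F_11^5.


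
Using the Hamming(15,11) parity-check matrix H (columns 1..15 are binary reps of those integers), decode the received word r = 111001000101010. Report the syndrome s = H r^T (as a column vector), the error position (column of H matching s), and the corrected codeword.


s = (1, 1, 1, 0)^T, error position = 14, corrected codeword c = 111001000101000

Compute s = H r^T mod 2 one row at a time:
  s_1 = 0 + 0 + 1 + 0 + 1 + 0 + 1 + 0 = 3 ≡ 1 (mod 2).
  s_2 = 0 + 0 + 1 + 0 + 1 + 0 + 1 + 0 = 3 ≡ 1 (mod 2).
  s_3 = 1 + 1 + 1 + 0 + 1 + 0 + 1 + 0 = 5 ≡ 1 (mod 2).
  s_4 = 1 + 1 + 0 + 0 + 0 + 0 + 0 + 0 = 2 ≡ 0 (mod 2).
s = (1, 1, 1, 0)^T — this equals column 14 of H (binary 1110), so error is at position 14.
Correct: flip bit 14 of r = 111001000101010 to get c = 111001000101000.


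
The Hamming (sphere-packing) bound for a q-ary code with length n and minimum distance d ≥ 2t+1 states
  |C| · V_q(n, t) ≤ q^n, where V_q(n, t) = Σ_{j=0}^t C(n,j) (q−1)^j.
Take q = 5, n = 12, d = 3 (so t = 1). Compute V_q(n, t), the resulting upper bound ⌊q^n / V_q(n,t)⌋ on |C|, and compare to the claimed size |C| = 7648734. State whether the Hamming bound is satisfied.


V_q(n, t) = 49, q^n = 244140625, Hamming bound = 4982461, |C| = 7648734 > bound (violated).

Step 1: Compute V_q(n, t) = Σ_{j=0}^1 C(n, j) (q−1)^j.
  j = 0: C(12,0)·(4)^0 = 1·1 = 1.
  j = 1: C(12,1)·(4)^1 = 12·4 = 48.
  V_q(n, t) = 1 + 48 = 49.
Step 2: q^n = 5^12 = 244140625.
Step 3: Hamming bound ⌊q^n / V_q(n,t)⌋ = ⌊244140625/49⌋ = 4982461.
Step 4: Compare |C| = 7648734 to 4982461: violated.
The claimed |C| lies above the Hamming bound, so no 5-ary code of length 12 with d ≥ 3 can have 7648734 codewords.


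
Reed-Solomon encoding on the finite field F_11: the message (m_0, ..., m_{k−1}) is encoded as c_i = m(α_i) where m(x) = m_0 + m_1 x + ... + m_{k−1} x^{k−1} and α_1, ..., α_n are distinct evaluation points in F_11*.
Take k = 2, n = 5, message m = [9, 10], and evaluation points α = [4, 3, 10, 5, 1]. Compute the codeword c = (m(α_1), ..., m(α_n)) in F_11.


c = [5, 6, 10, 4, 8]

Message polynomial: m(x) = 9 + 10·x (mod 11).
For each evaluation point α_i, compute m(α_i) mod 11:
  α_1 = 4: Horner steps 10 → 5, so m(4) = 5.
  α_2 = 3: Horner steps 10 → 6, so m(3) = 6.
  α_3 = 10: Horner steps 10 → 10, so m(10) = 10.
  α_4 = 5: Horner steps 10 → 4, so m(5) = 4.
  α_5 = 1: Horner steps 10 → 8, so m(1) = 8.
Codeword c = [5, 6, 10, 4, 8] ∈ F_11^5.


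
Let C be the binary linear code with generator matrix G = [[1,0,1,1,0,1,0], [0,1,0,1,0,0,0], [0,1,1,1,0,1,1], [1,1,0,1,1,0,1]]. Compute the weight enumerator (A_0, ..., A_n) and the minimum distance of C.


Weight distribution: A_0 = 1, A_2 = 3, A_3 = 4, A_4 = 3, A_5 = 4, A_6 = 1. Minimum distance d = 2.

Enumerate all 2^4 = 16 messages m ∈ F_2^4.
For each, compute codeword c = mG in F_2^7, then tally its weight.
  m = 0000 → c = 0000000, weight = 0.
  m = 1000 → c = 1011010, weight = 4.
  m = 0100 → c = 0101000, weight = 2.
  m = 1100 → c = 1110010, weight = 4.
  m = 0010 → c = 0111011, weight = 5.
  m = 1010 → c = 1100001, weight = 3.
  m = 0110 → c = 0010011, weight = 3.
  m = 1110 → c = 1001001, weight = 3.
  m = 0001 → c = 1101101, weight = 5.
  m = 1001 → c = 0110111, weight = 5.
  m = 0101 → c = 1000101, weight = 3.
  m = 1101 → c = 0011111, weight = 5.
  m = 0011 → c = 1010110, weight = 4.
  m = 1011 → c = 0001100, weight = 2.
  m = 0111 → c = 1111110, weight = 6.
  m = 1111 → c = 0100100, weight = 2.
Tally weights:
  weight 0: 1 codewords.
  weight 2: 3 codewords.
  weight 3: 4 codewords.
  weight 4: 3 codewords.
  weight 5: 4 codewords.
  weight 6: 1 codewords.
Minimum distance d = smallest w > 0 with A_w > 0 = 2.
Sanity: Σ A_w = 16 = 2^4 = 16 ✓.


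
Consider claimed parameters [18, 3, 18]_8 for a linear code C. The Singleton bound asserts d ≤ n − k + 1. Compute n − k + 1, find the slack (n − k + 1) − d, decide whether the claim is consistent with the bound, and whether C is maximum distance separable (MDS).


Singleton RHS = n − k + 1 = 16, slack = -2, bound violated (no such code; not MDS).

Singleton bound: d ≤ n − k + 1.
Here n = 18, k = 3, so n − k + 1 = 16.
Given d = 18, check d ≤ 16: NO.
Slack = (n − k + 1) − d = -2.
The slack is negative: d = 18 exceeds n − k + 1 = 16 by 2, so the Singleton bound is violated and no linear [18, 3, 18]_8 code can exist. In particular it is not MDS (MDS requires d = n − k + 1 exactly).
Description: the claimed parameters are [18, 3, 18]_8; such a code would be impossible (violates the Singleton bound).


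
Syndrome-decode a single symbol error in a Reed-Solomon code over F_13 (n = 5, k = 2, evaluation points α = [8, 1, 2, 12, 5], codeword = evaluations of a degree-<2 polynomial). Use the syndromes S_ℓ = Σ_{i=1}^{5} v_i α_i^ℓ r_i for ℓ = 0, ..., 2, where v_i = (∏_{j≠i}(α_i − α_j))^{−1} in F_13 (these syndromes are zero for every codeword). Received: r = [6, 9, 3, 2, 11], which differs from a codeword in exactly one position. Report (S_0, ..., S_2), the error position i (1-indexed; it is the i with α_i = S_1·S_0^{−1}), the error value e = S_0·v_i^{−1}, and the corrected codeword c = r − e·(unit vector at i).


S = (6, 7, 6), error at position 4, error magnitude e = 7, c = [6, 9, 3, 8, 11].

Step 1: column multipliers v_i = (∏_{j≠i}(α_i − α_j))^{−1} mod 13.
  i = 1 (α = 8): (8−1)(8−2)(8−12)(8−5) = 7·6·(−4)·3 = −504 ≡ 3, so v_1 = 3^{−1} = 9 (mod 13).
  i = 2 (α = 1): (1−8)(1−2)(1−12)(1−5) = (−7)·(−1)·(−11)·(−4) = 308 ≡ 9, so v_2 = 9^{−1} = 3 (mod 13).
  i = 3 (α = 2): (2−8)(2−1)(2−12)(2−5) = (−6)·1·(−10)·(−3) = −180 ≡ 2, so v_3 = 2^{−1} = 7 (mod 13).
  i = 4 (α = 12): (12−8)(12−1)(12−2)(12−5) = 4·11·10·7 = 3080 ≡ 12, so v_4 = 12^{−1} = 12 (mod 13).
  i = 5 (α = 5): (5−8)(5−1)(5−2)(5−12) = (−3)·4·3·(−7) = 252 ≡ 5, so v_5 = 5^{−1} = 8 (mod 13).
  v = [9, 3, 7, 12, 8].
Step 2: syndromes of r = [6, 9, 3, 2, 11] (all sums mod 13).
  S_0 = Σ v_i r_i = 9·6 + 3·9 + 7·3 + 12·2 + 8·11 = 214 ≡ 6.
  S_1 = Σ v_i α_i r_i = 9·8·6 + 3·1·9 + 7·2·3 + 12·12·2 + 8·5·11 = 1229 ≡ 7.
  α_i^2 mod 13 = [12, 1, 4, 1, 12].
  S_2 = Σ v_i α_i^2 r_i = 9·12·6 + 3·1·9 + 7·4·3 + 12·1·2 + 8·12·11 = 1839 ≡ 6.
  S = (6, 7, 6) ≠ 0, so r is not a codeword (an error is present).
Step 3: locate the error. For a single error e at position i, S_ℓ = v_i·e·α_i^ℓ, so α_err = S_1/S_0.
  S_0^{−1} = 6^{−1} = 11 (mod 13), so α_err = 7·11 = 77 ≡ 12 = α_4. Error position i = 4.
  Consistency check: S_2/S_1 = 6·2 = 12 ≡ 12 = α_err ✓ (single-error assumption holds).
Step 4: error magnitude e = S_0/v_4 = S_0·∏_{j≠4}(α_4 − α_j) = 6·12 = 72 ≡ 7 (mod 13).
Step 5: correct position 4: c_4 = r_4 − e = 2 − 7 ≡ 8 (mod 13). Hence c = [6, 9, 3, 8, 11].
  Check: interpolating c through the α_i gives m(x) = 2 + 7·x (degree < 2) with m(α_i) = c_i for every i, so c is indeed a codeword.


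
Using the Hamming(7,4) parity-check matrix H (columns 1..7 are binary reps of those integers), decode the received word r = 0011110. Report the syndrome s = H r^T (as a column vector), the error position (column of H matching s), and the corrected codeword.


s = (1, 0, 0)^T, error position = 4, corrected codeword c = 0010110

Compute s = H r^T mod 2 one row at a time:
  s_1 = 1 + 1 + 1 + 0 = 3 ≡ 1 (mod 2).
  s_2 = 0 + 1 + 1 + 0 = 2 ≡ 0 (mod 2).
  s_3 = 0 + 1 + 1 + 0 = 2 ≡ 0 (mod 2).
s = (1, 0, 0)^T — this equals column 4 of H (binary 100), so error is at position 4.
Correct: flip bit 4 of r = 0011110 to get c = 0010110.


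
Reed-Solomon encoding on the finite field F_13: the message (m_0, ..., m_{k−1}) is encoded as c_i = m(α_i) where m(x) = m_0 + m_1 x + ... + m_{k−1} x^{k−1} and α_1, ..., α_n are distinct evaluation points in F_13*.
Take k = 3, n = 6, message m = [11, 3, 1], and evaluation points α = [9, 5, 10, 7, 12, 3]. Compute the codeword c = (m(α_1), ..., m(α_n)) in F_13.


c = [2, 12, 11, 3, 9, 3]

Message polynomial: m(x) = 11 + 3·x + 1·x^2 (mod 13).
For each evaluation point α_i, compute m(α_i) mod 13:
  α_1 = 9: Horner steps 1 → 12 → 2, so m(9) = 2.
  α_2 = 5: Horner steps 1 → 8 → 12, so m(5) = 12.
  α_3 = 10: Horner steps 1 → 0 → 11, so m(10) = 11.
  α_4 = 7: Horner steps 1 → 10 → 3, so m(7) = 3.
  α_5 = 12: Horner steps 1 → 2 → 9, so m(12) = 9.
  α_6 = 3: Horner steps 1 → 6 → 3, so m(3) = 3.
Codeword c = [2, 12, 11, 3, 9, 3] ∈ F_13^6.


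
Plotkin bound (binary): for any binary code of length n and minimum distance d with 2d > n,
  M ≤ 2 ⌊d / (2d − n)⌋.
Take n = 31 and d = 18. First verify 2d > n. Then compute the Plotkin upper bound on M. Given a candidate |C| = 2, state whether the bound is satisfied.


Plotkin bound M ≤ 6; given |C| = 2 ≤ bound (satisfied).

Check applicability: 2d = 36, n = 31.
2d − n = 5 > 0, so Plotkin applies.
Compute d/(2d−n) = 18/5 ≈ 3.6000.
⌊d/(2d−n)⌋ = 3.
Plotkin bound: M ≤ 2·3 = 6.
Given |C| = 2, check: satisfied.
This |C| is below the Plotkin bound.


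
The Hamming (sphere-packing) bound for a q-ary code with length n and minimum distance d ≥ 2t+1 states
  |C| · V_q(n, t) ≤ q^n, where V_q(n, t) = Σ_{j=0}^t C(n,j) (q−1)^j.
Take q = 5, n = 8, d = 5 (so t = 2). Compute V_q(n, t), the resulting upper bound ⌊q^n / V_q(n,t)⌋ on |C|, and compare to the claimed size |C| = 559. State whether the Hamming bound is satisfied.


V_q(n, t) = 481, q^n = 390625, Hamming bound = 812, |C| = 559 ≤ bound (satisfied).

Step 1: Compute V_q(n, t) = Σ_{j=0}^2 C(n, j) (q−1)^j.
  j = 0: C(8,0)·(4)^0 = 1·1 = 1.
  j = 1: C(8,1)·(4)^1 = 8·4 = 32.
  j = 2: C(8,2)·(4)^2 = 28·16 = 448.
  V_q(n, t) = 1 + 32 + 448 = 481.
Step 2: q^n = 5^8 = 390625.
Step 3: Hamming bound ⌊q^n / V_q(n,t)⌋ = ⌊390625/481⌋ = 812.
Step 4: Compare |C| = 559 to 812: satisfied.
The claimed |C| lies below the Hamming bound.


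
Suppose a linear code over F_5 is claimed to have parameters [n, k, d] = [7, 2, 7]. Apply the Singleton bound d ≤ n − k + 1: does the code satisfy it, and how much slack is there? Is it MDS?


Singleton RHS = n − k + 1 = 6, slack = -1, bound violated (no such code; not MDS).

Singleton bound: d ≤ n − k + 1.
Here n = 7, k = 2, so n − k + 1 = 6.
Given d = 7, check d ≤ 6: NO.
Slack = (n − k + 1) − d = -1.
The slack is negative: d = 7 exceeds n − k + 1 = 6 by 1, so the Singleton bound is violated and no linear [7, 2, 7]_5 code can exist. In particular it is not MDS (MDS requires d = n − k + 1 exactly).
Description: the claimed parameters are [7, 2, 7]_5; such a code would be impossible (violates the Singleton bound).


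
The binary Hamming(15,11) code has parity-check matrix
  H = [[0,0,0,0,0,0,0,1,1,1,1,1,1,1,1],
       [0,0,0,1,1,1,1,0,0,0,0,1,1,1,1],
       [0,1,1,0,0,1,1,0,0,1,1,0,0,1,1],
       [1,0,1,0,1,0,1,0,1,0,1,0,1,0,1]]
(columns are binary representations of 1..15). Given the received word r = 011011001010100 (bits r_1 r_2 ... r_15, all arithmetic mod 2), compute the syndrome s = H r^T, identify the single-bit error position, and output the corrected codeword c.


s = (1, 1, 0, 1)^T, error position = 13, corrected codeword c = 011011001010000

Compute s = H r^T mod 2 one row at a time:
  s_1 = 0 + 1 + 0 + 1 + 0 + 1 + 0 + 0 = 3 ≡ 1 (mod 2).
  s_2 = 0 + 1 + 1 + 0 + 0 + 1 + 0 + 0 = 3 ≡ 1 (mod 2).
  s_3 = 1 + 1 + 1 + 0 + 0 + 1 + 0 + 0 = 4 ≡ 0 (mod 2).
  s_4 = 0 + 1 + 1 + 0 + 1 + 1 + 1 + 0 = 5 ≡ 1 (mod 2).
s = (1, 1, 0, 1)^T — this equals column 13 of H (binary 1101), so error is at position 13.
Correct: flip bit 13 of r = 011011001010100 to get c = 011011001010000.


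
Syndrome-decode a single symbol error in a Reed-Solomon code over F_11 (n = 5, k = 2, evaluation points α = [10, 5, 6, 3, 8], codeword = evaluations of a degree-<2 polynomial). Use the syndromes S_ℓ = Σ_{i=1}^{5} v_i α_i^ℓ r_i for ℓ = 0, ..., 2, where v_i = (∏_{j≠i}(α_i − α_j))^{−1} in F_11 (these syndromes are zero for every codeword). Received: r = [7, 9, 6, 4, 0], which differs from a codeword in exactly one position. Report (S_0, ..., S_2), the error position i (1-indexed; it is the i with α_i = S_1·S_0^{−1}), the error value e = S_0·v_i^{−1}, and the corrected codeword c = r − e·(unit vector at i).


S = (7, 4, 7), error at position 1, error magnitude e = 2, c = [5, 9, 6, 4, 0].

Step 1: column multipliers v_i = (∏_{j≠i}(α_i − α_j))^{−1} mod 11.
  i = 1 (α = 10): (10−5)(10−6)(10−3)(10−8) = 5·4·7·2 = 280 ≡ 5, so v_1 = 5^{−1} = 9 (mod 11).
  i = 2 (α = 5): (5−10)(5−6)(5−3)(5−8) = (−5)·(−1)·2·(−3) = −30 ≡ 3, so v_2 = 3^{−1} = 4 (mod 11).
  i = 3 (α = 6): (6−10)(6−5)(6−3)(6−8) = (−4)·1·3·(−2) = 24 ≡ 2, so v_3 = 2^{−1} = 6 (mod 11).
  i = 4 (α = 3): (3−10)(3−5)(3−6)(3−8) = (−7)·(−2)·(−3)·(−5) = 210 ≡ 1, so v_4 = 1^{−1} = 1 (mod 11).
  i = 5 (α = 8): (8−10)(8−5)(8−6)(8−3) = (−2)·3·2·5 = −60 ≡ 6, so v_5 = 6^{−1} = 2 (mod 11).
  v = [9, 4, 6, 1, 2].
Step 2: syndromes of r = [7, 9, 6, 4, 0] (all sums mod 11).
  S_0 = Σ v_i r_i = 9·7 + 4·9 + 6·6 + 1·4 + 2·0 = 139 ≡ 7.
  S_1 = Σ v_i α_i r_i = 9·10·7 + 4·5·9 + 6·6·6 + 1·3·4 + 2·8·0 = 1038 ≡ 4.
  α_i^2 mod 11 = [1, 3, 3, 9, 9].
  S_2 = Σ v_i α_i^2 r_i = 9·1·7 + 4·3·9 + 6·3·6 + 1·9·4 + 2·9·0 = 315 ≡ 7.
  S = (7, 4, 7) ≠ 0, so r is not a codeword (an error is present).
Step 3: locate the error. For a single error e at position i, S_ℓ = v_i·e·α_i^ℓ, so α_err = S_1/S_0.
  S_0^{−1} = 7^{−1} = 8 (mod 11), so α_err = 4·8 = 32 ≡ 10 = α_1. Error position i = 1.
  Consistency check: S_2/S_1 = 7·3 = 21 ≡ 10 = α_err ✓ (single-error assumption holds).
Step 4: error magnitude e = S_0/v_1 = S_0·∏_{j≠1}(α_1 − α_j) = 7·5 = 35 ≡ 2 (mod 11).
Step 5: correct position 1: c_1 = r_1 − e = 7 − 2 ≡ 5 (mod 11). Hence c = [5, 9, 6, 4, 0].
  Check: interpolating c through the α_i gives m(x) = 2 + 8·x (degree < 2) with m(α_i) = c_i for every i, so c is indeed a codeword.


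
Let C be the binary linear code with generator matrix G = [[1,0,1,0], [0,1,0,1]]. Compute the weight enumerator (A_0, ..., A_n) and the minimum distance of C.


Weight distribution: A_0 = 1, A_2 = 2, A_4 = 1. Minimum distance d = 2.

Enumerate all 2^2 = 4 messages m ∈ F_2^2.
For each, compute codeword c = mG in F_2^4, then tally its weight.
  m = 00 → c = 0000, weight = 0.
  m = 10 → c = 1010, weight = 2.
  m = 01 → c = 0101, weight = 2.
  m = 11 → c = 1111, weight = 4.
Tally weights:
  weight 0: 1 codewords.
  weight 2: 2 codewords.
  weight 4: 1 codewords.
Minimum distance d = smallest w > 0 with A_w > 0 = 2.
Sanity: Σ A_w = 4 = 2^2 = 4 ✓.


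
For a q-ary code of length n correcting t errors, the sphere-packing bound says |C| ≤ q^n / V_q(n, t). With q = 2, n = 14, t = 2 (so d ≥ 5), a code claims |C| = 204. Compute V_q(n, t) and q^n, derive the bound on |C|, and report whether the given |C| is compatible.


V_q(n, t) = 106, q^n = 16384, Hamming bound = 154, |C| = 204 > bound (violated).

Step 1: Compute V_q(n, t) = Σ_{j=0}^2 C(n, j) (q−1)^j.
  j = 0: C(14,0)·(1)^0 = 1·1 = 1.
  j = 1: C(14,1)·(1)^1 = 14·1 = 14.
  j = 2: C(14,2)·(1)^2 = 91·1 = 91.
  V_q(n, t) = 1 + 14 + 91 = 106.
Step 2: q^n = 2^14 = 16384.
Step 3: Hamming bound ⌊q^n / V_q(n,t)⌋ = ⌊16384/106⌋ = 154.
Step 4: Compare |C| = 204 to 154: violated.
The claimed |C| lies above the Hamming bound, so no 2-ary code of length 14 with d ≥ 5 can have 204 codewords.


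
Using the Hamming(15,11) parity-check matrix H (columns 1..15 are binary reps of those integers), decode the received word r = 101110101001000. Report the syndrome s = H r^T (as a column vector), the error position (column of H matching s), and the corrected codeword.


s = (0, 0, 0, 1)^T, error position = 1, corrected codeword c = 001110101001000

Compute s = H r^T mod 2 one row at a time:
  s_1 = 0 + 1 + 0 + 0 + 1 + 0 + 0 + 0 = 2 ≡ 0 (mod 2).
  s_2 = 1 + 1 + 0 + 1 + 1 + 0 + 0 + 0 = 4 ≡ 0 (mod 2).
  s_3 = 0 + 1 + 0 + 1 + 0 + 0 + 0 + 0 = 2 ≡ 0 (mod 2).
  s_4 = 1 + 1 + 1 + 1 + 1 + 0 + 0 + 0 = 5 ≡ 1 (mod 2).
s = (0, 0, 0, 1)^T — this equals column 1 of H (binary 0001), so error is at position 1.
Correct: flip bit 1 of r = 101110101001000 to get c = 001110101001000.


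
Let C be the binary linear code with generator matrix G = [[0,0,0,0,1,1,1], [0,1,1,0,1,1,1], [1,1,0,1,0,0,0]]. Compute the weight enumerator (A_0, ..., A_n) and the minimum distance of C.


Weight distribution: A_0 = 1, A_2 = 1, A_3 = 3, A_5 = 1, A_6 = 2. Minimum distance d = 2.

Enumerate all 2^3 = 8 messages m ∈ F_2^3.
For each, compute codeword c = mG in F_2^7, then tally its weight.
  m = 000 → c = 0000000, weight = 0.
  m = 100 → c = 0000111, weight = 3.
  m = 010 → c = 0110111, weight = 5.
  m = 110 → c = 0110000, weight = 2.
  m = 001 → c = 1101000, weight = 3.
  m = 101 → c = 1101111, weight = 6.
  m = 011 → c = 1011111, weight = 6.
  m = 111 → c = 1011000, weight = 3.
Tally weights:
  weight 0: 1 codewords.
  weight 2: 1 codewords.
  weight 3: 3 codewords.
  weight 5: 1 codewords.
  weight 6: 2 codewords.
Minimum distance d = smallest w > 0 with A_w > 0 = 2.
Sanity: Σ A_w = 8 = 2^3 = 8 ✓.


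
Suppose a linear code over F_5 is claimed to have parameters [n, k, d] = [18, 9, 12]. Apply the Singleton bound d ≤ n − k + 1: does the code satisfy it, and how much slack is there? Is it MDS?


Singleton RHS = n − k + 1 = 10, slack = -2, bound violated (no such code; not MDS).

Singleton bound: d ≤ n − k + 1.
Here n = 18, k = 9, so n − k + 1 = 10.
Given d = 12, check d ≤ 10: NO.
Slack = (n − k + 1) − d = -2.
The slack is negative: d = 12 exceeds n − k + 1 = 10 by 2, so the Singleton bound is violated and no linear [18, 9, 12]_5 code can exist. In particular it is not MDS (MDS requires d = n − k + 1 exactly).
Description: the claimed parameters are [18, 9, 12]_5; such a code would be impossible (violates the Singleton bound).


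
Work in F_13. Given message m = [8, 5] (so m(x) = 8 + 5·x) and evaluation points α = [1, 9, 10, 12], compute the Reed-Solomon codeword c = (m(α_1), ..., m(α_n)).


c = [0, 1, 6, 3]

Message polynomial: m(x) = 8 + 5·x (mod 13).
For each evaluation point α_i, compute m(α_i) mod 13:
  α_1 = 1: Horner steps 5 → 0, so m(1) = 0.
  α_2 = 9: Horner steps 5 → 1, so m(9) = 1.
  α_3 = 10: Horner steps 5 → 6, so m(10) = 6.
  α_4 = 12: Horner steps 5 → 3, so m(12) = 3.
Codeword c = [0, 1, 6, 3] ∈ F_13^4.


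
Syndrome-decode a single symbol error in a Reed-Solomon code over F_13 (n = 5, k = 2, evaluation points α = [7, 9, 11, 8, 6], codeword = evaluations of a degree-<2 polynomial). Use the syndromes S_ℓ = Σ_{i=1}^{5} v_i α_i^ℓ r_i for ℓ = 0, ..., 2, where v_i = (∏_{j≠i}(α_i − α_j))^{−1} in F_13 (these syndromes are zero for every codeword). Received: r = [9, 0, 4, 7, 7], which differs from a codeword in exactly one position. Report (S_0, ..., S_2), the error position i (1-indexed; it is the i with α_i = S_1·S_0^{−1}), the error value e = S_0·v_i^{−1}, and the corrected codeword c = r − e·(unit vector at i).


S = (8, 12, 5), error at position 4, error magnitude e = 9, c = [9, 0, 4, 11, 7].

Step 1: column multipliers v_i = (∏_{j≠i}(α_i − α_j))^{−1} mod 13.
  i = 1 (α = 7): (7−9)(7−11)(7−8)(7−6) = (−2)·(−4)·(−1)·1 = −8 ≡ 5, so v_1 = 5^{−1} = 8 (mod 13).
  i = 2 (α = 9): (9−7)(9−11)(9−8)(9−6) = 2·(−2)·1·3 = −12 ≡ 1, so v_2 = 1^{−1} = 1 (mod 13).
  i = 3 (α = 11): (11−7)(11−9)(11−8)(11−6) = 4·2·3·5 = 120 ≡ 3, so v_3 = 3^{−1} = 9 (mod 13).
  i = 4 (α = 8): (8−7)(8−9)(8−11)(8−6) = 1·(−1)·(−3)·2 = 6 ≡ 6, so v_4 = 6^{−1} = 11 (mod 13).
  i = 5 (α = 6): (6−7)(6−9)(6−11)(6−8) = (−1)·(−3)·(−5)·(−2) = 30 ≡ 4, so v_5 = 4^{−1} = 10 (mod 13).
  v = [8, 1, 9, 11, 10].
Step 2: syndromes of r = [9, 0, 4, 7, 7] (all sums mod 13).
  S_0 = Σ v_i r_i = 8·9 + 1·0 + 9·4 + 11·7 + 10·7 = 255 ≡ 8.
  S_1 = Σ v_i α_i r_i = 8·7·9 + 1·9·0 + 9·11·4 + 11·8·7 + 10·6·7 = 1936 ≡ 12.
  α_i^2 mod 13 = [10, 3, 4, 12, 10].
  S_2 = Σ v_i α_i^2 r_i = 8·10·9 + 1·3·0 + 9·4·4 + 11·12·7 + 10·10·7 = 2488 ≡ 5.
  S = (8, 12, 5) ≠ 0, so r is not a codeword (an error is present).
Step 3: locate the error. For a single error e at position i, S_ℓ = v_i·e·α_i^ℓ, so α_err = S_1/S_0.
  S_0^{−1} = 8^{−1} = 5 (mod 13), so α_err = 12·5 = 60 ≡ 8 = α_4. Error position i = 4.
  Consistency check: S_2/S_1 = 5·12 = 60 ≡ 8 = α_err ✓ (single-error assumption holds).
Step 4: error magnitude e = S_0/v_4 = S_0·∏_{j≠4}(α_4 − α_j) = 8·6 = 48 ≡ 9 (mod 13).
Step 5: correct position 4: c_4 = r_4 − e = 7 − 9 ≡ 11 (mod 13). Hence c = [9, 0, 4, 11, 7].
  Check: interpolating c through the α_i gives m(x) = 8 + 2·x (degree < 2) with m(α_i) = c_i for every i, so c is indeed a codeword.


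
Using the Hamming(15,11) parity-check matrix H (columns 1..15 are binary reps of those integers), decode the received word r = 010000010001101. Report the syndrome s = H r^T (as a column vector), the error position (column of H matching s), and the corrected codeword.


s = (0, 1, 0, 0)^T, error position = 4, corrected codeword c = 010100010001101

Compute s = H r^T mod 2 one row at a time:
  s_1 = 1 + 0 + 0 + 0 + 1 + 1 + 0 + 1 = 4 ≡ 0 (mod 2).
  s_2 = 0 + 0 + 0 + 0 + 1 + 1 + 0 + 1 = 3 ≡ 1 (mod 2).
  s_3 = 1 + 0 + 0 + 0 + 0 + 0 + 0 + 1 = 2 ≡ 0 (mod 2).
  s_4 = 0 + 0 + 0 + 0 + 0 + 0 + 1 + 1 = 2 ≡ 0 (mod 2).
s = (0, 1, 0, 0)^T — this equals column 4 of H (binary 0100), so error is at position 4.
Correct: flip bit 4 of r = 010000010001101 to get c = 010100010001101.


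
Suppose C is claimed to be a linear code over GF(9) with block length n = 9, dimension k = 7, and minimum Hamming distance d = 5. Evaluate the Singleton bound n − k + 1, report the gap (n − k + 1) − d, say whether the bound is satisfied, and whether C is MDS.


Singleton RHS = n − k + 1 = 3, slack = -2, bound violated (no such code; not MDS).

Singleton bound: d ≤ n − k + 1.
Here n = 9, k = 7, so n − k + 1 = 3.
Given d = 5, check d ≤ 3: NO.
Slack = (n − k + 1) − d = -2.
The slack is negative: d = 5 exceeds n − k + 1 = 3 by 2, so the Singleton bound is violated and no linear [9, 7, 5]_9 code can exist. In particular it is not MDS (MDS requires d = n − k + 1 exactly).
Description: the claimed parameters are [9, 7, 5]_9; such a code would be impossible (violates the Singleton bound).


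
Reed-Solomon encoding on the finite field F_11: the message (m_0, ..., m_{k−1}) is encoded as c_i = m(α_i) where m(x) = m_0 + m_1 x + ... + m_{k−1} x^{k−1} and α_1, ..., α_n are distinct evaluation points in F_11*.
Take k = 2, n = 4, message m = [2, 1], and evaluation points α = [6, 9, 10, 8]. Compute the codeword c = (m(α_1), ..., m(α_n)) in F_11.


c = [8, 0, 1, 10]

Message polynomial: m(x) = 2 + 1·x (mod 11).
For each evaluation point α_i, compute m(α_i) mod 11:
  α_1 = 6: Horner steps 1 → 8, so m(6) = 8.
  α_2 = 9: Horner steps 1 → 0, so m(9) = 0.
  α_3 = 10: Horner steps 1 → 1, so m(10) = 1.
  α_4 = 8: Horner steps 1 → 10, so m(8) = 10.
Codeword c = [8, 0, 1, 10] ∈ F_11^4.


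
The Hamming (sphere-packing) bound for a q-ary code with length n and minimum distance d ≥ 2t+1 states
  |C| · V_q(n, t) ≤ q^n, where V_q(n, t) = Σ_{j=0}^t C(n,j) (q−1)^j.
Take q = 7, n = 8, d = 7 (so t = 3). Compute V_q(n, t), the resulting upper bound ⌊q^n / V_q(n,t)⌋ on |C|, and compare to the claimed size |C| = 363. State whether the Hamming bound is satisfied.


V_q(n, t) = 13153, q^n = 5764801, Hamming bound = 438, |C| = 363 ≤ bound (satisfied).

Step 1: Compute V_q(n, t) = Σ_{j=0}^3 C(n, j) (q−1)^j.
  j = 0: C(8,0)·(6)^0 = 1·1 = 1.
  j = 1: C(8,1)·(6)^1 = 8·6 = 48.
  j = 2: C(8,2)·(6)^2 = 28·36 = 1008.
  j = 3: C(8,3)·(6)^3 = 56·216 = 12096.
  V_q(n, t) = 1 + 48 + 1008 + 12096 = 13153.
Step 2: q^n = 7^8 = 5764801.
Step 3: Hamming bound ⌊q^n / V_q(n,t)⌋ = ⌊5764801/13153⌋ = 438.
Step 4: Compare |C| = 363 to 438: satisfied.
The claimed |C| lies below the Hamming bound.


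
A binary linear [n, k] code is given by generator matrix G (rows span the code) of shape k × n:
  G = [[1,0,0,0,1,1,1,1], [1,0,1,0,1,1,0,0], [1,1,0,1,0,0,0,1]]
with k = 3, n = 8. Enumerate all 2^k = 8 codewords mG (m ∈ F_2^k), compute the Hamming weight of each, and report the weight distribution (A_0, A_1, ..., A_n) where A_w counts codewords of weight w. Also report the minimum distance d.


Weight distribution: A_0 = 1, A_3 = 1, A_4 = 2, A_5 = 3, A_6 = 1. Minimum distance d = 3.

Enumerate all 2^3 = 8 messages m ∈ F_2^3.
For each, compute codeword c = mG in F_2^8, then tally its weight.
  m = 000 → c = 00000000, weight = 0.
  m = 100 → c = 10001111, weight = 5.
  m = 010 → c = 10101100, weight = 4.
  m = 110 → c = 00100011, weight = 3.
  m = 001 → c = 11010001, weight = 4.
  m = 101 → c = 01011110, weight = 5.
  m = 011 → c = 01111101, weight = 6.
  m = 111 → c = 11110010, weight = 5.
Tally weights:
  weight 0: 1 codewords.
  weight 3: 1 codewords.
  weight 4: 2 codewords.
  weight 5: 3 codewords.
  weight 6: 1 codewords.
Minimum distance d = smallest w > 0 with A_w > 0 = 3.
Sanity: Σ A_w = 8 = 2^3 = 8 ✓.


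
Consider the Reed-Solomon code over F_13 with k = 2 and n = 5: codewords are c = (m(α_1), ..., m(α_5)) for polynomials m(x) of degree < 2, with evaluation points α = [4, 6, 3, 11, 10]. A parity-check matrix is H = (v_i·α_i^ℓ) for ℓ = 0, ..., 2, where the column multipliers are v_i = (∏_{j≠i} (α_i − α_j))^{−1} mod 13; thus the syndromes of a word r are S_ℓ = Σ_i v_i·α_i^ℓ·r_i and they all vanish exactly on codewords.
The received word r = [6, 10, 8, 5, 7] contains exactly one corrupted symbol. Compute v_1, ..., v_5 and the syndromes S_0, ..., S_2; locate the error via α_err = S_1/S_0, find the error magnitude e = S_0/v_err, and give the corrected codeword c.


S = (7, 3, 5), error at position 2, error magnitude e = 8, c = [6, 2, 8, 5, 7].

Step 1: column multipliers v_i = (∏_{j≠i}(α_i − α_j))^{−1} mod 13.
  i = 1 (α = 4): (4−6)(4−3)(4−11)(4−10) = (−2)·1·(−7)·(−6) = −84 ≡ 7, so v_1 = 7^{−1} = 2 (mod 13).
  i = 2 (α = 6): (6−4)(6−3)(6−11)(6−10) = 2·3·(−5)·(−4) = 120 ≡ 3, so v_2 = 3^{−1} = 9 (mod 13).
  i = 3 (α = 3): (3−4)(3−6)(3−11)(3−10) = (−1)·(−3)·(−8)·(−7) = 168 ≡ 12, so v_3 = 12^{−1} = 12 (mod 13).
  i = 4 (α = 11): (11−4)(11−6)(11−3)(11−10) = 7·5·8·1 = 280 ≡ 7, so v_4 = 7^{−1} = 2 (mod 13).
  i = 5 (α = 10): (10−4)(10−6)(10−3)(10−11) = 6·4·7·(−1) = −168 ≡ 1, so v_5 = 1^{−1} = 1 (mod 13).
  v = [2, 9, 12, 2, 1].
Step 2: syndromes of r = [6, 10, 8, 5, 7] (all sums mod 13).
  S_0 = Σ v_i r_i = 2·6 + 9·10 + 12·8 + 2·5 + 1·7 = 215 ≡ 7.
  S_1 = Σ v_i α_i r_i = 2·4·6 + 9·6·10 + 12·3·8 + 2·11·5 + 1·10·7 = 1056 ≡ 3.
  α_i^2 mod 13 = [3, 10, 9, 4, 9].
  S_2 = Σ v_i α_i^2 r_i = 2·3·6 + 9·10·10 + 12·9·8 + 2·4·5 + 1·9·7 = 1903 ≡ 5.
  S = (7, 3, 5) ≠ 0, so r is not a codeword (an error is present).
Step 3: locate the error. For a single error e at position i, S_ℓ = v_i·e·α_i^ℓ, so α_err = S_1/S_0.
  S_0^{−1} = 7^{−1} = 2 (mod 13), so α_err = 3·2 = 6 ≡ 6 = α_2. Error position i = 2.
  Consistency check: S_2/S_1 = 5·9 = 45 ≡ 6 = α_err ✓ (single-error assumption holds).
Step 4: error magnitude e = S_0/v_2 = S_0·∏_{j≠2}(α_2 − α_j) = 7·3 = 21 ≡ 8 (mod 13).
Step 5: correct position 2: c_2 = r_2 − e = 10 − 8 ≡ 2 (mod 13). Hence c = [6, 2, 8, 5, 7].
  Check: interpolating c through the α_i gives m(x) = 1 + 11·x (degree < 2) with m(α_i) = c_i for every i, so c is indeed a codeword.


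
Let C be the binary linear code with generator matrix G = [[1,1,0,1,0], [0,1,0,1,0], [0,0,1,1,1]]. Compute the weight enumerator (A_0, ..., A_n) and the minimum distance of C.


Weight distribution: A_0 = 1, A_1 = 1, A_2 = 1, A_3 = 3, A_4 = 2. Minimum distance d = 1.

Enumerate all 2^3 = 8 messages m ∈ F_2^3.
For each, compute codeword c = mG in F_2^5, then tally its weight.
  m = 000 → c = 00000, weight = 0.
  m = 100 → c = 11010, weight = 3.
  m = 010 → c = 01010, weight = 2.
  m = 110 → c = 10000, weight = 1.
  m = 001 → c = 00111, weight = 3.
  m = 101 → c = 11101, weight = 4.
  m = 011 → c = 01101, weight = 3.
  m = 111 → c = 10111, weight = 4.
Tally weights:
  weight 0: 1 codewords.
  weight 1: 1 codewords.
  weight 2: 1 codewords.
  weight 3: 3 codewords.
  weight 4: 2 codewords.
Minimum distance d = smallest w > 0 with A_w > 0 = 1.
Sanity: Σ A_w = 8 = 2^3 = 8 ✓.


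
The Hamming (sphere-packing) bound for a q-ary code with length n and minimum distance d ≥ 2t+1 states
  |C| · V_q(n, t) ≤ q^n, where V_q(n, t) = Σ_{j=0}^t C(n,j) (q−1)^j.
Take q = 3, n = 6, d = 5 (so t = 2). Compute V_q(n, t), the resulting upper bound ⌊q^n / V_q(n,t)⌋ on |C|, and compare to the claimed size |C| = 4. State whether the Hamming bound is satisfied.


V_q(n, t) = 73, q^n = 729, Hamming bound = 9, |C| = 4 ≤ bound (satisfied).

Step 1: Compute V_q(n, t) = Σ_{j=0}^2 C(n, j) (q−1)^j.
  j = 0: C(6,0)·(2)^0 = 1·1 = 1.
  j = 1: C(6,1)·(2)^1 = 6·2 = 12.
  j = 2: C(6,2)·(2)^2 = 15·4 = 60.
  V_q(n, t) = 1 + 12 + 60 = 73.
Step 2: q^n = 3^6 = 729.
Step 3: Hamming bound ⌊q^n / V_q(n,t)⌋ = ⌊729/73⌋ = 9.
Step 4: Compare |C| = 4 to 9: satisfied.
The claimed |C| lies below the Hamming bound.


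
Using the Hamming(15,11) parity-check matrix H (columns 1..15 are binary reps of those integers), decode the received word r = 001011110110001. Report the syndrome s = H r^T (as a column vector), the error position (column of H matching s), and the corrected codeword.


s = (0, 0, 0, 1)^T, error position = 1, corrected codeword c = 101011110110001

Compute s = H r^T mod 2 one row at a time:
  s_1 = 1 + 0 + 1 + 1 + 0 + 0 + 0 + 1 = 4 ≡ 0 (mod 2).
  s_2 = 0 + 1 + 1 + 1 + 0 + 0 + 0 + 1 = 4 ≡ 0 (mod 2).
  s_3 = 0 + 1 + 1 + 1 + 1 + 1 + 0 + 1 = 6 ≡ 0 (mod 2).
  s_4 = 0 + 1 + 1 + 1 + 0 + 1 + 0 + 1 = 5 ≡ 1 (mod 2).
s = (0, 0, 0, 1)^T — this equals column 1 of H (binary 0001), so error is at position 1.
Correct: flip bit 1 of r = 001011110110001 to get c = 101011110110001.


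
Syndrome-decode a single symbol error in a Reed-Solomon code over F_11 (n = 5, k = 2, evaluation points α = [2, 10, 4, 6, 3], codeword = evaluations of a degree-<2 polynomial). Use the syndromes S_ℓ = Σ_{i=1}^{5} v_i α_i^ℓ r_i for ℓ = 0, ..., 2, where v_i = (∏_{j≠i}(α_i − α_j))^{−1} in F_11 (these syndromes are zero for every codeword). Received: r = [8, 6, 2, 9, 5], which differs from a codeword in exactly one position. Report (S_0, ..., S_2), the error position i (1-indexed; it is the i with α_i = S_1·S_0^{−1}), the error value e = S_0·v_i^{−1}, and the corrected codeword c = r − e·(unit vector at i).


S = (8, 4, 2), error at position 4, error magnitude e = 2, c = [8, 6, 2, 7, 5].

Step 1: column multipliers v_i = (∏_{j≠i}(α_i − α_j))^{−1} mod 11.
  i = 1 (α = 2): (2−10)(2−4)(2−6)(2−3) = (−8)·(−2)·(−4)·(−1) = 64 ≡ 9, so v_1 = 9^{−1} = 5 (mod 11).
  i = 2 (α = 10): (10−2)(10−4)(10−6)(10−3) = 8·6·4·7 = 1344 ≡ 2, so v_2 = 2^{−1} = 6 (mod 11).
  i = 3 (α = 4): (4−2)(4−10)(4−6)(4−3) = 2·(−6)·(−2)·1 = 24 ≡ 2, so v_3 = 2^{−1} = 6 (mod 11).
  i = 4 (α = 6): (6−2)(6−10)(6−4)(6−3) = 4·(−4)·2·3 = −96 ≡ 3, so v_4 = 3^{−1} = 4 (mod 11).
  i = 5 (α = 3): (3−2)(3−10)(3−4)(3−6) = 1·(−7)·(−1)·(−3) = −21 ≡ 1, so v_5 = 1^{−1} = 1 (mod 11).
  v = [5, 6, 6, 4, 1].
Step 2: syndromes of r = [8, 6, 2, 9, 5] (all sums mod 11).
  S_0 = Σ v_i r_i = 5·8 + 6·6 + 6·2 + 4·9 + 1·5 = 129 ≡ 8.
  S_1 = Σ v_i α_i r_i = 5·2·8 + 6·10·6 + 6·4·2 + 4·6·9 + 1·3·5 = 719 ≡ 4.
  α_i^2 mod 11 = [4, 1, 5, 3, 9].
  S_2 = Σ v_i α_i^2 r_i = 5·4·8 + 6·1·6 + 6·5·2 + 4·3·9 + 1·9·5 = 409 ≡ 2.
  S = (8, 4, 2) ≠ 0, so r is not a codeword (an error is present).
Step 3: locate the error. For a single error e at position i, S_ℓ = v_i·e·α_i^ℓ, so α_err = S_1/S_0.
  S_0^{−1} = 8^{−1} = 7 (mod 11), so α_err = 4·7 = 28 ≡ 6 = α_4. Error position i = 4.
  Consistency check: S_2/S_1 = 2·3 = 6 ≡ 6 = α_err ✓ (single-error assumption holds).
Step 4: error magnitude e = S_0/v_4 = S_0·∏_{j≠4}(α_4 − α_j) = 8·3 = 24 ≡ 2 (mod 11).
Step 5: correct position 4: c_4 = r_4 − e = 9 − 2 ≡ 7 (mod 11). Hence c = [8, 6, 2, 7, 5].
  Check: interpolating c through the α_i gives m(x) = 3 + 8·x (degree < 2) with m(α_i) = c_i for every i, so c is indeed a codeword.


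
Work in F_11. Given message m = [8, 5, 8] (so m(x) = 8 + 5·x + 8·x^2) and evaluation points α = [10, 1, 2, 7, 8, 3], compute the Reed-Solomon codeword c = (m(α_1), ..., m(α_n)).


c = [0, 10, 6, 6, 10, 7]

Message polynomial: m(x) = 8 + 5·x + 8·x^2 (mod 11).
For each evaluation point α_i, compute m(α_i) mod 11:
  α_1 = 10: Horner steps 8 → 8 → 0, so m(10) = 0.
  α_2 = 1: Horner steps 8 → 2 → 10, so m(1) = 10.
  α_3 = 2: Horner steps 8 → 10 → 6, so m(2) = 6.
  α_4 = 7: Horner steps 8 → 6 → 6, so m(7) = 6.
  α_5 = 8: Horner steps 8 → 3 → 10, so m(8) = 10.
  α_6 = 3: Horner steps 8 → 7 → 7, so m(3) = 7.
Codeword c = [0, 10, 6, 6, 10, 7] ∈ F_11^6.


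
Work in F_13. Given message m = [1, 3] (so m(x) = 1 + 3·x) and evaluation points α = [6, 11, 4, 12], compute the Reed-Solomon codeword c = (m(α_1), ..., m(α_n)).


c = [6, 8, 0, 11]

Message polynomial: m(x) = 1 + 3·x (mod 13).
For each evaluation point α_i, compute m(α_i) mod 13:
  α_1 = 6: Horner steps 3 → 6, so m(6) = 6.
  α_2 = 11: Horner steps 3 → 8, so m(11) = 8.
  α_3 = 4: Horner steps 3 → 0, so m(4) = 0.
  α_4 = 12: Horner steps 3 → 11, so m(12) = 11.
Codeword c = [6, 8, 0, 11] ∈ F_13^4.


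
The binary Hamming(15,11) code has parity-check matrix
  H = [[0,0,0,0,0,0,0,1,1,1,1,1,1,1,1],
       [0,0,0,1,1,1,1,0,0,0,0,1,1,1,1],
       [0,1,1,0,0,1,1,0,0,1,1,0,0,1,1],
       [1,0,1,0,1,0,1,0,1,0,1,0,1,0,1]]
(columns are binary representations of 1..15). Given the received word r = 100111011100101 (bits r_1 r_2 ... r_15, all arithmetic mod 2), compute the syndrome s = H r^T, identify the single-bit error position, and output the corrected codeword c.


s = (1, 1, 1, 1)^T, error position = 15, corrected codeword c = 100111011100100

Compute s = H r^T mod 2 one row at a time:
  s_1 = 1 + 1 + 1 + 0 + 0 + 1 + 0 + 1 = 5 ≡ 1 (mod 2).
  s_2 = 1 + 1 + 1 + 0 + 0 + 1 + 0 + 1 = 5 ≡ 1 (mod 2).
  s_3 = 0 + 0 + 1 + 0 + 1 + 0 + 0 + 1 = 3 ≡ 1 (mod 2).
  s_4 = 1 + 0 + 1 + 0 + 1 + 0 + 1 + 1 = 5 ≡ 1 (mod 2).
s = (1, 1, 1, 1)^T — this equals column 15 of H (binary 1111), so error is at position 15.
Correct: flip bit 15 of r = 100111011100101 to get c = 100111011100100.


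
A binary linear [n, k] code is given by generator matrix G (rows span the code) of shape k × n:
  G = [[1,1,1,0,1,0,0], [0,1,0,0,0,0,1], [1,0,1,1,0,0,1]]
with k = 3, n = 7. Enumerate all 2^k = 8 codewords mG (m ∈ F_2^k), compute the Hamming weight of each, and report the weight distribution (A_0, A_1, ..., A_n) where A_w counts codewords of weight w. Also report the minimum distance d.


Weight distribution: A_0 = 1, A_2 = 2, A_4 = 5. Minimum distance d = 2.

Enumerate all 2^3 = 8 messages m ∈ F_2^3.
For each, compute codeword c = mG in F_2^7, then tally its weight.
  m = 000 → c = 0000000, weight = 0.
  m = 100 → c = 1110100, weight = 4.
  m = 010 → c = 0100001, weight = 2.
  m = 110 → c = 1010101, weight = 4.
  m = 001 → c = 1011001, weight = 4.
  m = 101 → c = 0101101, weight = 4.
  m = 011 → c = 1111000, weight = 4.
  m = 111 → c = 0001100, weight = 2.
Tally weights:
  weight 0: 1 codewords.
  weight 2: 2 codewords.
  weight 4: 5 codewords.
Minimum distance d = smallest w > 0 with A_w > 0 = 2.
Sanity: Σ A_w = 8 = 2^3 = 8 ✓.


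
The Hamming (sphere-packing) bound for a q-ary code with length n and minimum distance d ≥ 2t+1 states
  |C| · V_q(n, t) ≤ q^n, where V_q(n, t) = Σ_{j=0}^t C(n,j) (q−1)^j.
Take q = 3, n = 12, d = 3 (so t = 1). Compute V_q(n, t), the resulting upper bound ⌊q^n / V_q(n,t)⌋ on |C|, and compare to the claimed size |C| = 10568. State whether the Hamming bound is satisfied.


V_q(n, t) = 25, q^n = 531441, Hamming bound = 21257, |C| = 10568 ≤ bound (satisfied).

Step 1: Compute V_q(n, t) = Σ_{j=0}^1 C(n, j) (q−1)^j.
  j = 0: C(12,0)·(2)^0 = 1·1 = 1.
  j = 1: C(12,1)·(2)^1 = 12·2 = 24.
  V_q(n, t) = 1 + 24 = 25.
Step 2: q^n = 3^12 = 531441.
Step 3: Hamming bound ⌊q^n / V_q(n,t)⌋ = ⌊531441/25⌋ = 21257.
Step 4: Compare |C| = 10568 to 21257: satisfied.
The claimed |C| lies below the Hamming bound.


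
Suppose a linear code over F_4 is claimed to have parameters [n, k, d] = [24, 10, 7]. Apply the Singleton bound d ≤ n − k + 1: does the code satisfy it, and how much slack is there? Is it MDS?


Singleton RHS = n − k + 1 = 15, slack = 8, bound satisfied, not MDS.

Singleton bound: d ≤ n − k + 1.
Here n = 24, k = 10, so n − k + 1 = 15.
Given d = 7, check d ≤ 15: YES.
Slack = (n − k + 1) − d = 8.
The code is NOT MDS (slack = 8 > 0).
Description: the claimed parameters are [24, 10, 7]_4; such a code would be non-MDS.


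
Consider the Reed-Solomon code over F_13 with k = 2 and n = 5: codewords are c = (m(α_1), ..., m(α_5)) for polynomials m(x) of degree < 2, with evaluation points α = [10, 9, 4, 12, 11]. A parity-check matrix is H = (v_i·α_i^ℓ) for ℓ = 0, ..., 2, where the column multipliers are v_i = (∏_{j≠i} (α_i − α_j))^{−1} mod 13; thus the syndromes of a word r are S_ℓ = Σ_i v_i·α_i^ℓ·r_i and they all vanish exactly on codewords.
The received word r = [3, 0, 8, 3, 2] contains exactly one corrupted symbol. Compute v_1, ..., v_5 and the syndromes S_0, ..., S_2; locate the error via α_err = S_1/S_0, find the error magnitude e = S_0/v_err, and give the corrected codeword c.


S = (11, 6, 8), error at position 1, error magnitude e = 2, c = [1, 0, 8, 3, 2].

Step 1: column multipliers v_i = (∏_{j≠i}(α_i − α_j))^{−1} mod 13.
  i = 1 (α = 10): (10−9)(10−4)(10−12)(10−11) = 1·6·(−2)·(−1) = 12 ≡ 12, so v_1 = 12^{−1} = 12 (mod 13).
  i = 2 (α = 9): (9−10)(9−4)(9−12)(9−11) = (−1)·5·(−3)·(−2) = −30 ≡ 9, so v_2 = 9^{−1} = 3 (mod 13).
  i = 3 (α = 4): (4−10)(4−9)(4−12)(4−11) = (−6)·(−5)·(−8)·(−7) = 1680 ≡ 3, so v_3 = 3^{−1} = 9 (mod 13).
  i = 4 (α = 12): (12−10)(12−9)(12−4)(12−11) = 2·3·8·1 = 48 ≡ 9, so v_4 = 9^{−1} = 3 (mod 13).
  i = 5 (α = 11): (11−10)(11−9)(11−4)(11−12) = 1·2·7·(−1) = −14 ≡ 12, so v_5 = 12^{−1} = 12 (mod 13).
  v = [12, 3, 9, 3, 12].
Step 2: syndromes of r = [3, 0, 8, 3, 2] (all sums mod 13).
  S_0 = Σ v_i r_i = 12·3 + 3·0 + 9·8 + 3·3 + 12·2 = 141 ≡ 11.
  S_1 = Σ v_i α_i r_i = 12·10·3 + 3·9·0 + 9·4·8 + 3·12·3 + 12·11·2 = 1020 ≡ 6.
  α_i^2 mod 13 = [9, 3, 3, 1, 4].
  S_2 = Σ v_i α_i^2 r_i = 12·9·3 + 3·3·0 + 9·3·8 + 3·1·3 + 12·4·2 = 645 ≡ 8.
  S = (11, 6, 8) ≠ 0, so r is not a codeword (an error is present).
Step 3: locate the error. For a single error e at position i, S_ℓ = v_i·e·α_i^ℓ, so α_err = S_1/S_0.
  S_0^{−1} = 11^{−1} = 6 (mod 13), so α_err = 6·6 = 36 ≡ 10 = α_1. Error position i = 1.
  Consistency check: S_2/S_1 = 8·11 = 88 ≡ 10 = α_err ✓ (single-error assumption holds).
Step 4: error magnitude e = S_0/v_1 = S_0·∏_{j≠1}(α_1 − α_j) = 11·12 = 132 ≡ 2 (mod 13).
Step 5: correct position 1: c_1 = r_1 − e = 3 − 2 ≡ 1 (mod 13). Hence c = [1, 0, 8, 3, 2].
  Check: interpolating c through the α_i gives m(x) = 4 + 1·x (degree < 2) with m(α_i) = c_i for every i, so c is indeed a codeword.
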